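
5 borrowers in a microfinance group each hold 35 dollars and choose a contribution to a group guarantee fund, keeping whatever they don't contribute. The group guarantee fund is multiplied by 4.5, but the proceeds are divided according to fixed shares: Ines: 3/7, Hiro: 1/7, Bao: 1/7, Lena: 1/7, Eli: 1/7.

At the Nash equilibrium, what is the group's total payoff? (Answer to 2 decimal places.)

297.50 dollars

Player j's private return per contributed unit is 4.5 × (j's share). Contributing is weakly dominant for j when that share is at least 1/4.5 = 0.2222, and contributing 0 is dominant otherwise.
Ines alone (share 3/7) is above the threshold, contributing 35; the remaining 4 contribute 0. Total contributed: 35.
The group guarantee fund pays out 4.5 × 35 = 157.50 in total (split across the unequal shares, but the aggregate is all that matters for the group sum).
The 4 free-riders keep 35 each, adding 140. Group total = 140 + 157.50 = 297.50.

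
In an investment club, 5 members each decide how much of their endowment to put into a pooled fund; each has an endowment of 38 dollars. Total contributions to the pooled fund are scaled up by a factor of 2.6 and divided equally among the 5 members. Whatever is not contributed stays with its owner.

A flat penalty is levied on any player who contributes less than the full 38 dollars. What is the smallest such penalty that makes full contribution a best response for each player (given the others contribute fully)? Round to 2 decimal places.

18.24 dollars

Given the others contribute fully, the best deviation is to contribute 0 (any partial contribution still incurs the fine and gives up units whose private return 0.5200 is below 1).
Deviating from 38 to 0 saves 38 dollars but forfeits the deviator's share of the drop in the pooled fund: 2.6/5 × 38 = 19.76.
So the deviation gain is 38 − 19.76 = 18.24, and the fine must be at least 18.24 dollars to wipe it out.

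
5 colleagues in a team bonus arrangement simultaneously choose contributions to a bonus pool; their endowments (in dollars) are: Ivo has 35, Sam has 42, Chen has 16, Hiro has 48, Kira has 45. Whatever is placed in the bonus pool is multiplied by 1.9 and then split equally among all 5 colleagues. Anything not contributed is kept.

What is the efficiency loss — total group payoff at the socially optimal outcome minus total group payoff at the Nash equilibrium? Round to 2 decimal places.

The private return per contributed unit is 1.9/5 = 0.3800 < 1 for every player regardless of endowment, so the Nash equilibrium is zero contribution and the group total is Σ E_j = 35 + 42 + 16 + 48 + 45 = 186.
Each contributed unit returns 1.900 to the group, so the social optimum is full contribution by everyone: group total = 1.900 × 186 = 353.40.
Efficiency loss = (1.900 − 1) × 186 = 167.40.

167.40 dollars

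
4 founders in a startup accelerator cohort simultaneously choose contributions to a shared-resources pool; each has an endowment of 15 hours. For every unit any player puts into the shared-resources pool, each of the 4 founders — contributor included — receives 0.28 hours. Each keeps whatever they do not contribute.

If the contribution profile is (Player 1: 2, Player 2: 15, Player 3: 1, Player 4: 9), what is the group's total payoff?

63.24 hours

Total contributed: 2 + 15 + 1 + 9 = 27; total kept: 4 × 15 − 27 = 33.
The shared-resources pool pays out 0.28 × 4 × 27 = 30.24 in aggregate.
Group total = 33 + 30.24 = 63.24.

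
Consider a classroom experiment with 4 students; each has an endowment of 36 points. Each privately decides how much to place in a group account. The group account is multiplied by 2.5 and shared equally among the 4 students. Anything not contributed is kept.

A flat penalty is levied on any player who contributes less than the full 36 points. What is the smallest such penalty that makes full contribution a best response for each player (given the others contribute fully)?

13.50 points

Given the others contribute fully, the best deviation is to contribute 0 (any partial contribution still incurs the fine and gives up units whose private return 0.6250 is below 1).
Deviating from 36 to 0 saves 36 points but forfeits the deviator's share of the drop in the group account: 2.5/4 × 36 = 22.50.
So the deviation gain is 36 − 22.50 = 13.50, and the fine must be at least 13.50 points to wipe it out.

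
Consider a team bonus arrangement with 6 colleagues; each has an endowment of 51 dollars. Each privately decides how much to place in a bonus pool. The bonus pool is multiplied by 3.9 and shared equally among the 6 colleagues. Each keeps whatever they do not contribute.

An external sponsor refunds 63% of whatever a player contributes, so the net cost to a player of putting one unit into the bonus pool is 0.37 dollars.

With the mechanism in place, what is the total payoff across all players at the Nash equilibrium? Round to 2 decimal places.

Under the mechanism each unit contributed yields (3.9/6) / 0.37 = 1.7568 back to its contributor per unit of net cost, which exceeds 1, making full contribution the dominant choice for everyone.
At the Nash equilibrium everyone contributes 51. Group total payoff = 6 × (51 × 0.63 + 3.9 × 51) = 1386.18.

1386.18 dollars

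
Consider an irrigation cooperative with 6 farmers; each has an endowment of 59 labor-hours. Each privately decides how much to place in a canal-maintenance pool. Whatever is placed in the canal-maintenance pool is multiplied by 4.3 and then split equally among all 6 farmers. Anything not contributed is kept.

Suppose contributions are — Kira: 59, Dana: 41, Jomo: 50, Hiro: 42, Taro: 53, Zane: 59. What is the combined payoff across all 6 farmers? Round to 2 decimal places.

1357.20 labor-hours

Total contributed: 59 + 41 + 50 + 42 + 53 + 59 = 304; total kept: 6 × 59 − 304 = 50.
The canal-maintenance pool pays out 4.3 × 304 = 1307.20 in aggregate.
Group total = 50 + 1307.20 = 1357.20.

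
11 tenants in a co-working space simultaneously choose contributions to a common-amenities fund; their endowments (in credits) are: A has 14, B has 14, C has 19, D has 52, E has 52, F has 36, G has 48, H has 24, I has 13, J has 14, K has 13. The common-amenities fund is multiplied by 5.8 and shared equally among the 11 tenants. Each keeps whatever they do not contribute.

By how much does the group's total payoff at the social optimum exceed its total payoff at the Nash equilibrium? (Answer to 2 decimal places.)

1435.20 credits

The private return per contributed unit is 5.8/11 = 0.5273 < 1 for every player regardless of endowment, so the Nash equilibrium is zero contribution and the group total is Σ E_j = 14 + 14 + 19 + 52 + 52 + 36 + 48 + 24 + 13 + 14 + 13 = 299.
Each contributed unit returns 5.800 to the group, so the social optimum is full contribution by everyone: group total = 5.800 × 299 = 1734.20.
Efficiency loss = (5.800 − 1) × 299 = 1435.20.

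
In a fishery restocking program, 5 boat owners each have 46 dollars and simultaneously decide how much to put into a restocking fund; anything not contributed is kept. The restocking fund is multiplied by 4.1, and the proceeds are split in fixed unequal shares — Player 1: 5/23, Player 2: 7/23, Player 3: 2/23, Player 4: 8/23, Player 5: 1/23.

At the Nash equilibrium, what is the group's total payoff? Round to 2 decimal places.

515.20 dollars

For player j, contributing a unit is worthwhile iff 4.1 × (j's share) ≥ 1, i.e. iff j's share is at least 0.2439.
Player 2 and Player 4 are above the threshold, contributing 46 each; the remaining 3 contribute 0. Total contributed: 92.
The restocking fund pays out 4.1 × 92 = 377.20 in total (split across the unequal shares, but the aggregate is all that matters for the group sum).
The 3 free-riders keep 46 each, adding 138. Group total = 138 + 377.20 = 515.20.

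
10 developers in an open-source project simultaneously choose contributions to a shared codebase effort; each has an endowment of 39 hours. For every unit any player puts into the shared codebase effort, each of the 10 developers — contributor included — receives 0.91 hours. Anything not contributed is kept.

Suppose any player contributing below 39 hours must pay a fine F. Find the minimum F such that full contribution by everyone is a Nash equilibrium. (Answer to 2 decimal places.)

Given the others contribute fully, the best deviation is to contribute 0 (any partial contribution still incurs the fine and gives up units whose private return 0.91 is below 1).
Deviating from 39 to 0 saves 39 hours but forfeits the deviator's share of the drop in the shared codebase effort: 0.91 × 39 = 35.49.
So the deviation gain is 39 − 35.49 = 3.51, and the fine must be at least 3.51 hours to wipe it out.

3.51 hours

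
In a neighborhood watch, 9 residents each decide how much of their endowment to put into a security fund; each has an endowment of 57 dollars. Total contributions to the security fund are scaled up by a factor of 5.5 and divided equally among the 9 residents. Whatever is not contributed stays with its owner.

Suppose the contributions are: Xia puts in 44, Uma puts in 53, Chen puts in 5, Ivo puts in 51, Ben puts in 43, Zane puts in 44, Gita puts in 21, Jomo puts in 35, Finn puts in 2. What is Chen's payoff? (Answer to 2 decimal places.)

234.11 dollars

Total contributed: 44 + 53 + 5 + 51 + 43 + 44 + 21 + 35 + 2 = 298.
Each receives 5.5 × 298 / 9 = 182.11 from the security fund.
Chen keeps 57 − 5 = 52, so Chen's payoff is 52 + 182.11 = 234.11.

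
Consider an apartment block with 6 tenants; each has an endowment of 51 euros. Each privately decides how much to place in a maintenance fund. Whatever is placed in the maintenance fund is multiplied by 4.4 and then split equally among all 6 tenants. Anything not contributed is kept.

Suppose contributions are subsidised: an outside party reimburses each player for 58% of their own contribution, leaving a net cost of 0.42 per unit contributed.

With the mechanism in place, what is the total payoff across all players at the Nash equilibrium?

The effective private return per unit is now (4.4/6) / 0.42 = 1.7460 > 1, so every player's dominant strategy flips to full contribution.
At the Nash equilibrium everyone contributes 51. Group total payoff = 6 × (51 × 0.58 + 4.4 × 51) = 1523.88.

1523.88 euros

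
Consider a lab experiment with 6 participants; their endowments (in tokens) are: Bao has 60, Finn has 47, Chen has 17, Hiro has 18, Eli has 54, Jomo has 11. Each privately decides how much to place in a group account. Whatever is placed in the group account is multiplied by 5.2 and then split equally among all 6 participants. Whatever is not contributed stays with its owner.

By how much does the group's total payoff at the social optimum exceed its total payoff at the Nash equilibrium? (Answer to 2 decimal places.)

869.40 tokens

The private return per contributed unit is 5.2/6 = 0.8667 < 1 for every player regardless of endowment, so the Nash equilibrium is zero contribution and the group total is Σ E_j = 60 + 47 + 17 + 18 + 54 + 11 = 207.
Each contributed unit returns 5.200 to the group, so the social optimum is full contribution by everyone: group total = 5.200 × 207 = 1076.40.
Efficiency loss = (5.200 − 1) × 207 = 869.40.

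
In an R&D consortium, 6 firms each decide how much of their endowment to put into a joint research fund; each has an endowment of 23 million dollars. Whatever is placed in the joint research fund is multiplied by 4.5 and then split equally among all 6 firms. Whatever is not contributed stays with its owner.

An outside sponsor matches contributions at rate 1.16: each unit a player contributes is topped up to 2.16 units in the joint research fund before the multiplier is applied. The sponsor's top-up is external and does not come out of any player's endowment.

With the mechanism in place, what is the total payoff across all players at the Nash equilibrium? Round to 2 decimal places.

1341.36 million dollars

With the mechanism, a contributed unit returns 4.5 × 2.16 / 6 = 1.6200 per unit of net cost to the contributor — now above 1 — so contributing fully is weakly dominant for every player.
So the Nash equilibrium is full contribution by all 6; the group earns 4.5 × 2.16 × 138 = 1341.36.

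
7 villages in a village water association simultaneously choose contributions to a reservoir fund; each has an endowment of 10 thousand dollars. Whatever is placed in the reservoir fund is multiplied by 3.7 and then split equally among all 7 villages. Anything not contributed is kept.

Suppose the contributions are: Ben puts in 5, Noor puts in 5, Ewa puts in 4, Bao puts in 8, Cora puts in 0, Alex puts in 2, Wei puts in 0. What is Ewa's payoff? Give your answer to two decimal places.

Total contributed: 5 + 5 + 4 + 8 + 0 + 2 + 0 = 24.
Each receives 3.7 × 24 / 7 = 12.69 from the reservoir fund.
Ewa keeps 10 − 4 = 6, so Ewa's payoff is 6 + 12.69 = 18.69.

18.69 thousand dollars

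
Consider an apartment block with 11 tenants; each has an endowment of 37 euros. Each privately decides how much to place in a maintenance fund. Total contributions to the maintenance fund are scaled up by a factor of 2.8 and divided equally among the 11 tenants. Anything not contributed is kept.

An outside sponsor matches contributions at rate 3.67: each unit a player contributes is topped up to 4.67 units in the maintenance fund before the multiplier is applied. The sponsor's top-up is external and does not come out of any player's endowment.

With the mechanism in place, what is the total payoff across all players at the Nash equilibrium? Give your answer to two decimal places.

5321.93 euros

With the mechanism, a contributed unit returns 2.8 × 4.67 / 11 = 1.1887 per unit of net cost to the contributor — now above 1 — so contributing fully is weakly dominant for every player.
At the Nash equilibrium everyone contributes 37. Group total payoff = 2.8 × 4.67 × 407 = 5321.93.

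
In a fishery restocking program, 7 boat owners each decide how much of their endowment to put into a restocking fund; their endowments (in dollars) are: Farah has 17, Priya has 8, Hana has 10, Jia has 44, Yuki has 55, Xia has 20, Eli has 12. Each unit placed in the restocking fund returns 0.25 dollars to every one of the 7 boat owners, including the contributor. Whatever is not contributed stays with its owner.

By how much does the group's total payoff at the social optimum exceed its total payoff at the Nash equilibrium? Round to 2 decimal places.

124.50 dollars

The private return per contributed unit is 0.25 < 1 for everyone, so the Nash equilibrium is zero contribution and the group total is Σ E_j = 17 + 8 + 10 + 44 + 55 + 20 + 12 = 166.
Each contributed unit returns 1.750 to the group, so the social optimum is full contribution by everyone: group total = 1.750 × 166 = 290.50.
Efficiency loss = (1.750 − 1) × 166 = 124.50.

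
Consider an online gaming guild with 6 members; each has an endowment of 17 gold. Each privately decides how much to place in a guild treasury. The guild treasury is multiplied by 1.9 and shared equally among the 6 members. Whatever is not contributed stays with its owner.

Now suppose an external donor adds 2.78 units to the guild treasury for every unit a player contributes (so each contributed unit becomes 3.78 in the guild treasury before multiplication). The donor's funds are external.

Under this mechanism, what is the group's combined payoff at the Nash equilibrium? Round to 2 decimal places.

The effective private return per unit is now 1.9 × 3.78 / 6 = 1.1970 > 1, so every player's dominant strategy flips to full contribution.
So the Nash equilibrium is full contribution by all 6; the group earns 1.9 × 3.78 × 102 = 732.56.

732.56 gold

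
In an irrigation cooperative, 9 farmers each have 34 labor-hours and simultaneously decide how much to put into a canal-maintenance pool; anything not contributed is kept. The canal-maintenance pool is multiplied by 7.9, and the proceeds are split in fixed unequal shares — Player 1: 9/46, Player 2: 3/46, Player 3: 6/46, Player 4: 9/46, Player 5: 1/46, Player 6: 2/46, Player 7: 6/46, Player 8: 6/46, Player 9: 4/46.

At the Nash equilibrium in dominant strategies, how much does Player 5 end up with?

A player with share s gets back 7.9·s per unit contributed, so full contribution is dominant for anyone with s > 1/7.9 = 0.1266 and zero contribution is dominant for anyone below.
The shares above 0.1266 belong to Player 1, Player 3, Player 4, Player 7 and Player 8, contributing 34 each; the remaining 4 contribute 0. Total contributed: 170.
Player 5 keeps 34 and receives 7.9 × 170 × 1/46 = 29.20 from the canal-maintenance pool, for a payoff of 63.20.

63.20 labor-hours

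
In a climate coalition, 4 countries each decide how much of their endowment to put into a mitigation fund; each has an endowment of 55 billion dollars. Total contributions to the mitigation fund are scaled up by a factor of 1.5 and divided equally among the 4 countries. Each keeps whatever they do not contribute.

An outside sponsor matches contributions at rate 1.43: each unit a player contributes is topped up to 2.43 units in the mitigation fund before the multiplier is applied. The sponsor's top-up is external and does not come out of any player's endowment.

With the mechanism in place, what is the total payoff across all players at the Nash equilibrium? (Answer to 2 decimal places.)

The effective private return is 1.5 × 2.43 / 4 = 0.9113, which is still under 1, so the mechanism doesn't change anyone's dominant strategy: zero contribution.
Everyone keeps their endowment and the group total is 4 × 55 = 220.

220.00 billion dollars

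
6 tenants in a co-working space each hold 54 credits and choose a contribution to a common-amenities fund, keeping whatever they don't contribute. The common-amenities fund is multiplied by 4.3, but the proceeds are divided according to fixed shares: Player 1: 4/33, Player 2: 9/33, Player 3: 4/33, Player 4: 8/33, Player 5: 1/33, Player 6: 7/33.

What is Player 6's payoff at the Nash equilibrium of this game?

A player with share s gets back 4.3·s per unit contributed, so full contribution is dominant for anyone with s > 1/4.3 = 0.2326 and zero contribution is dominant for anyone below.
The shares above 0.2326 belong to Player 2 and Player 4, contributing 54 each; the remaining 4 contribute 0. Total contributed: 108.
Player 6 keeps 54 and receives 4.3 × 108 × 7/33 = 98.51 from the common-amenities fund, for a payoff of 152.51.

152.51 credits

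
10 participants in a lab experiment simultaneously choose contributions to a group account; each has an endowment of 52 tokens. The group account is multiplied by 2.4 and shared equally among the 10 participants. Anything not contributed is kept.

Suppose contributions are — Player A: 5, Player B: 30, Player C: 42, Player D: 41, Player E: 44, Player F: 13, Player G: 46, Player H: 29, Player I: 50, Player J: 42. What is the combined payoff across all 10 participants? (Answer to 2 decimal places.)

998.80 tokens

Total contributed: 5 + 30 + 42 + 41 + 44 + 13 + 46 + 29 + 50 + 42 = 342; total kept: 10 × 52 − 342 = 178.
The group account pays out 2.4 × 342 = 820.80 in aggregate.
Group total = 178 + 820.80 = 998.80.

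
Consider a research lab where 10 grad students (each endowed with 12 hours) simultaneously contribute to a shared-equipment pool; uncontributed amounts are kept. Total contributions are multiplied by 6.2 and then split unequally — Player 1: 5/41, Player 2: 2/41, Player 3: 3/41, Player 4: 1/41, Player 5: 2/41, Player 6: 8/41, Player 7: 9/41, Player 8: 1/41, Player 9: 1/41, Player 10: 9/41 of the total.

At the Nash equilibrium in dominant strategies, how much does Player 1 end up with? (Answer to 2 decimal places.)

39.22 hours

For player j, contributing a unit is worthwhile iff 6.2 × (j's share) ≥ 1, i.e. iff j's share is at least 0.1613.
Player 6, Player 7 and Player 10 clear that bar, contributing 12 each; the remaining 7 contribute 0. Total contributed: 36.
Player 1 keeps 12 and receives 6.2 × 36 × 5/41 = 27.22 from the shared-equipment pool, for a payoff of 39.22.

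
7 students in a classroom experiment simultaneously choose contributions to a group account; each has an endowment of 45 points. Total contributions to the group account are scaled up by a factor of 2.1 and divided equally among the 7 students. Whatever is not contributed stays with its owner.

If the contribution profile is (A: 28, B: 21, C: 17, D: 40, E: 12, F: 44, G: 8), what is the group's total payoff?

502.00 points

Total contributed: 28 + 21 + 17 + 40 + 12 + 44 + 8 = 170; total kept: 7 × 45 − 170 = 145.
The group account pays out 2.1 × 170 = 357.00 in aggregate.
Group total = 145 + 357.00 = 502.00.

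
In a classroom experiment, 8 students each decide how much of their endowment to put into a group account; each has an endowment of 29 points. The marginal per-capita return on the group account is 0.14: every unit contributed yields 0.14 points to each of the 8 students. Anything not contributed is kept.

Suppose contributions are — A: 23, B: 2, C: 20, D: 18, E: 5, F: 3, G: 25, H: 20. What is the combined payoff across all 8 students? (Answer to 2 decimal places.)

Total contributed: 23 + 2 + 20 + 18 + 5 + 3 + 25 + 20 = 116; total kept: 8 × 29 − 116 = 116.
The group account pays out 0.14 × 8 × 116 = 129.92 in aggregate.
Group total = 116 + 129.92 = 245.92.

245.92 points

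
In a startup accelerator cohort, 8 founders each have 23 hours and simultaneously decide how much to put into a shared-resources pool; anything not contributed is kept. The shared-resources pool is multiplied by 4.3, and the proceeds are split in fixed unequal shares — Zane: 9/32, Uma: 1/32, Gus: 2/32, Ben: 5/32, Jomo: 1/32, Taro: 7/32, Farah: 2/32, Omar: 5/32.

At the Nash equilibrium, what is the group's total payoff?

259.90 hours

A player with share s gets back 4.3·s per unit contributed, so full contribution is dominant for anyone with s > 1/4.3 = 0.2326 and zero contribution is dominant for anyone below.
Zane alone (share 9/32) is above the threshold, contributing 23; the remaining 7 contribute 0. Total contributed: 23.
The shared-resources pool pays out 4.3 × 23 = 98.90 in total (split across the unequal shares, but the aggregate is all that matters for the group sum).
The 7 free-riders keep 23 each, adding 161. Group total = 161 + 98.90 = 259.90.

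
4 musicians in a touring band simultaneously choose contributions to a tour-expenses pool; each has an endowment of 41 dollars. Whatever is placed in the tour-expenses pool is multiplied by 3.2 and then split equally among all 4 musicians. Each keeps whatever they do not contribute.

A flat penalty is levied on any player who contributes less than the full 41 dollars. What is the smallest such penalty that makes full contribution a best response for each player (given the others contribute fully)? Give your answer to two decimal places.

8.20 dollars

Given the others contribute fully, the best deviation is to contribute 0 (any partial contribution still incurs the fine and gives up units whose private return 0.8000 is below 1).
Deviating from 41 to 0 saves 41 dollars but forfeits the deviator's share of the drop in the tour-expenses pool: 3.2/4 × 41 = 32.80.
So the deviation gain is 41 − 32.80 = 8.20, and the fine must be at least 8.20 dollars to wipe it out.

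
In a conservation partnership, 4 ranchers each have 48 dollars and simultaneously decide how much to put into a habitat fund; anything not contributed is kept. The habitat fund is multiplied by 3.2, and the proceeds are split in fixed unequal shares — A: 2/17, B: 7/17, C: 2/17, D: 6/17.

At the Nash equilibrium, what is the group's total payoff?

Player j's private return per contributed unit is 3.2 × (j's share). Contributing is weakly dominant for j when that share is at least 1/3.2 = 0.3125, and contributing 0 is dominant otherwise.
The shares above 0.3125 belong to B and D, contributing 48 each; the remaining 2 contribute 0. Total contributed: 96.
The habitat fund pays out 3.2 × 96 = 307.20 in total (split across the unequal shares, but the aggregate is all that matters for the group sum).
The 2 free-riders keep 48 each, adding 96. Group total = 96 + 307.20 = 403.20.

403.20 dollars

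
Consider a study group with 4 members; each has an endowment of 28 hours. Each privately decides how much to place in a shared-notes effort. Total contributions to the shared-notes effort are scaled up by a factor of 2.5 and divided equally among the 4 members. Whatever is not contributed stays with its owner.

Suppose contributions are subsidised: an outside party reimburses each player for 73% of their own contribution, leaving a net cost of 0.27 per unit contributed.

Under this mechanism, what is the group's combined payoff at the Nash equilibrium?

With the mechanism, a contributed unit returns (2.5/4) / 0.27 = 2.3148 per unit of net cost to the contributor — now above 1 — so contributing fully is weakly dominant for every player.
At the Nash equilibrium everyone contributes 28. Group total payoff = 4 × (28 × 0.73 + 2.5 × 28) = 361.76.

361.76 hours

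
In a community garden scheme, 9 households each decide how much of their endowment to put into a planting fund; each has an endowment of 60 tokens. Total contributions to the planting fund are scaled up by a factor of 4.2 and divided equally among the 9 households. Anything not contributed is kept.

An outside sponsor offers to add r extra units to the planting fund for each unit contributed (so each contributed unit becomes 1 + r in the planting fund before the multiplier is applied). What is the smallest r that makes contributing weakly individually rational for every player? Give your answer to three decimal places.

1.143

With matching at rate r, one contributed unit becomes (1 + r) in the planting fund and returns 4.2 × (1 + r) / 9 to the contributor.
Setting this equal to 1: 1 + r = 9/4.2 = 2.1429.
So the minimum matching rate is r = 2.1429 − 1 = 1.143.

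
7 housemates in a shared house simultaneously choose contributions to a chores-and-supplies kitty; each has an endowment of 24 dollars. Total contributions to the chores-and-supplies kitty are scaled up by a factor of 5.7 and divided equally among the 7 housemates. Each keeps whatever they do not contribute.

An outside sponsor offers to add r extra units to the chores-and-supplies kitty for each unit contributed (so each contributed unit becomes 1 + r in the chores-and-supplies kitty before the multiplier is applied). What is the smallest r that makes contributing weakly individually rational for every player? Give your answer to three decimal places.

0.228

With matching at rate r, one contributed unit becomes (1 + r) in the chores-and-supplies kitty and returns 5.7 × (1 + r) / 7 to the contributor.
Setting this equal to 1: 1 + r = 7/5.7 = 1.2281.
So the minimum matching rate is r = 1.2281 − 1 = 0.228.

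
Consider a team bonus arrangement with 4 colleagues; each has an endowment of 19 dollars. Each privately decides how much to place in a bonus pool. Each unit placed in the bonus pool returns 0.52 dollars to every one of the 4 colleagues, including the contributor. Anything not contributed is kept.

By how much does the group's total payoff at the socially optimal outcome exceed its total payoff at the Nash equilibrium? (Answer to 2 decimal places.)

The private return per contributed unit is 0.52 < 1, so contributing 0 is dominant for every player. At the Nash equilibrium everyone keeps their 19, and the group total is 4 × 19 = 76.
Each contributed unit returns 2.080 to the group as a whole (0.52 to each of 4 players), which exceeds 1, so the social optimum is full contribution: group total = 2.080 × 76 = 158.08.
Efficiency loss = 158.08 − 76 = 82.08.

82.08 dollars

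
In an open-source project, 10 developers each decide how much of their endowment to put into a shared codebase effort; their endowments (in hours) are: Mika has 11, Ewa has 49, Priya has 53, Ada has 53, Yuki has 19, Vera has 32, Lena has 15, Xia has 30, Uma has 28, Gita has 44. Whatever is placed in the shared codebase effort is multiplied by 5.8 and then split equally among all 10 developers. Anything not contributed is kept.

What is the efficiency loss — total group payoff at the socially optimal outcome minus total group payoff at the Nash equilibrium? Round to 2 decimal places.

The private return per contributed unit is 5.8/10 = 0.5800 < 1 for every player regardless of endowment, so the Nash equilibrium is zero contribution and the group total is Σ E_j = 11 + 49 + 53 + 53 + 19 + 32 + 15 + 30 + 28 + 44 = 334.
Each contributed unit returns 5.800 to the group, so the social optimum is full contribution by everyone: group total = 5.800 × 334 = 1937.20.
Efficiency loss = (5.800 − 1) × 334 = 1603.20.

1603.20 hours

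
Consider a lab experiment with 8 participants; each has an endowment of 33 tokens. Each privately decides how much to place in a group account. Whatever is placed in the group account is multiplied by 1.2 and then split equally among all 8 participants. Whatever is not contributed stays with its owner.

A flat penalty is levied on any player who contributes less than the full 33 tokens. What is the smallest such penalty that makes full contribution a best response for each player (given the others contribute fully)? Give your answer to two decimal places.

Given the others contribute fully, the best deviation is to contribute 0 (any partial contribution still incurs the fine and gives up units whose private return 0.1500 is below 1).
Deviating from 33 to 0 saves 33 tokens but forfeits the deviator's share of the drop in the group account: 1.2/8 × 33 = 4.95.
So the deviation gain is 33 − 4.95 = 28.05, and the fine must be at least 28.05 tokens to wipe it out.

28.05 tokens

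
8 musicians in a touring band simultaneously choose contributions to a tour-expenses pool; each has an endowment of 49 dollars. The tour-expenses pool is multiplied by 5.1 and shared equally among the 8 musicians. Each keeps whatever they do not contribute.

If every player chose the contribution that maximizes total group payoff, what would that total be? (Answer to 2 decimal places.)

1999.20 dollars

Each contributed unit returns 5.100 to the group as a whole (0.6375 to each of 8 players), which exceeds 1, so the social optimum is full contribution: group total = 5.100 × 392 = 1999.20.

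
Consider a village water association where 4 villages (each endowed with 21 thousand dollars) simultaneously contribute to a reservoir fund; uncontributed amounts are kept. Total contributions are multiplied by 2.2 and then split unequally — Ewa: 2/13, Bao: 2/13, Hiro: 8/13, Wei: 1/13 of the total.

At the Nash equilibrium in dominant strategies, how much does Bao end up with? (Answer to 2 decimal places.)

Player j's private return per contributed unit is 2.2 × (j's share). Contributing is weakly dominant for j when that share is at least 1/2.2 = 0.4545, and contributing 0 is dominant otherwise.
Hiro alone (share 8/13) is above the threshold, contributing 21; the remaining 3 contribute 0. Total contributed: 21.
Bao keeps 21 and receives 2.2 × 21 × 2/13 = 7.11 from the reservoir fund, for a payoff of 28.11.

28.11 thousand dollars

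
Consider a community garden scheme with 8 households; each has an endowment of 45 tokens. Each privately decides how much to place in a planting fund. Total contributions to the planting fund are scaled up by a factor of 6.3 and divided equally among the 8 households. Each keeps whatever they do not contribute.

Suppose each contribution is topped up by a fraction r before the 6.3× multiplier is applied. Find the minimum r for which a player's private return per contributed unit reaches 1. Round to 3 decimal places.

With matching at rate r, one contributed unit becomes (1 + r) in the planting fund and returns 6.3 × (1 + r) / 8 to the contributor.
Setting this equal to 1: 1 + r = 8/6.3 = 1.2698.
So the minimum matching rate is r = 1.2698 − 1 = 0.270.

0.270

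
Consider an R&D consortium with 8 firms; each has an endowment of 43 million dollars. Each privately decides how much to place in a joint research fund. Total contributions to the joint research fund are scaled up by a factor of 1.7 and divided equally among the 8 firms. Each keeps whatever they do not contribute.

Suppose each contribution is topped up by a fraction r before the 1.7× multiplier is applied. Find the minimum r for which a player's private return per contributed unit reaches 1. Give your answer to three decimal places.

3.706

With matching at rate r, one contributed unit becomes (1 + r) in the joint research fund and returns 1.7 × (1 + r) / 8 to the contributor.
Setting this equal to 1: 1 + r = 8/1.7 = 4.7059.
So the minimum matching rate is r = 4.7059 − 1 = 3.706.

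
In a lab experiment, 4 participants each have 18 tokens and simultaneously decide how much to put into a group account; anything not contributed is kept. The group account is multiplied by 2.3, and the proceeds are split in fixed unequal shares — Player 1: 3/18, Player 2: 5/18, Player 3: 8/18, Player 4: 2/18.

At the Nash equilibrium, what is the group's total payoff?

For player j, contributing a unit is worthwhile iff 2.3 × (j's share) ≥ 1, i.e. iff j's share is at least 0.4348.
Player 3 alone (share 8/18) is above the threshold, contributing 18; the remaining 3 contribute 0. Total contributed: 18.
The group account pays out 2.3 × 18 = 41.40 in total (split across the unequal shares, but the aggregate is all that matters for the group sum).
The 3 free-riders keep 18 each, adding 54. Group total = 54 + 41.40 = 95.40.

95.40 tokens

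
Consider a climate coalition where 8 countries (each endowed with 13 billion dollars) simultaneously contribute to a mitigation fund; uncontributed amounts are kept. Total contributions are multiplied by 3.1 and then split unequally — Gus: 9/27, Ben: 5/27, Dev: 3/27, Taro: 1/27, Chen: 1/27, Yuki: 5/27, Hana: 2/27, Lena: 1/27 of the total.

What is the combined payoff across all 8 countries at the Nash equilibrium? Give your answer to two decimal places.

A player with share s gets back 3.1·s per unit contributed, so full contribution is dominant for anyone with s > 1/3.1 = 0.3226 and zero contribution is dominant for anyone below.
The only share above 0.3226 is Gus's 9/27, contributing 13; the remaining 7 contribute 0. Total contributed: 13.
The mitigation fund pays out 3.1 × 13 = 40.30 in total (split across the unequal shares, but the aggregate is all that matters for the group sum).
The 7 free-riders keep 13 each, adding 91. Group total = 91 + 40.30 = 131.30.

131.30 billion dollars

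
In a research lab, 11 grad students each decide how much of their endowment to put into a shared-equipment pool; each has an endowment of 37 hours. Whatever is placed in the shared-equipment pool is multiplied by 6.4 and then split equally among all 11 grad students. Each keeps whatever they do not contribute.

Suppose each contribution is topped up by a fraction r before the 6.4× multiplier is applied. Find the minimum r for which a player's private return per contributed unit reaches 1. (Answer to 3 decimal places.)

0.719

With matching at rate r, one contributed unit becomes (1 + r) in the shared-equipment pool and returns 6.4 × (1 + r) / 11 to the contributor.
Setting this equal to 1: 1 + r = 11/6.4 = 1.7188.
So the minimum matching rate is r = 1.7188 − 1 = 0.719.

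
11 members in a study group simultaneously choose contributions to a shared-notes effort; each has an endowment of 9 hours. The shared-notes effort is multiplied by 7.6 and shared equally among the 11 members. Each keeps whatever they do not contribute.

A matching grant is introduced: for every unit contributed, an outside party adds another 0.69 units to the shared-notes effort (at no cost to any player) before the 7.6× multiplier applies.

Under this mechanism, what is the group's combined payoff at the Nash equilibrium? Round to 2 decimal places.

The effective private return per unit is now 7.6 × 1.69 / 11 = 1.1676 > 1, so every player's dominant strategy flips to full contribution.
At the Nash equilibrium everyone contributes 9. Group total payoff = 7.6 × 1.69 × 99 = 1271.56.

1271.56 hours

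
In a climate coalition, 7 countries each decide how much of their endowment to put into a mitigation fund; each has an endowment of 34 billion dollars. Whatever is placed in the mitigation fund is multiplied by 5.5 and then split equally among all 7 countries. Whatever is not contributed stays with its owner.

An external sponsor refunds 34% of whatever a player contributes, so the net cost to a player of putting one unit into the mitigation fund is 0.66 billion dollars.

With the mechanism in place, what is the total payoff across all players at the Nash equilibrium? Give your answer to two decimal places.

1389.92 billion dollars

Under the mechanism each unit contributed yields (5.5/7) / 0.66 = 1.1905 back to its contributor per unit of net cost, which exceeds 1, making full contribution the dominant choice for everyone.
So the Nash equilibrium is full contribution by all 7; the group earns 7 × (34 × 0.34 + 5.5 × 34) = 1389.92.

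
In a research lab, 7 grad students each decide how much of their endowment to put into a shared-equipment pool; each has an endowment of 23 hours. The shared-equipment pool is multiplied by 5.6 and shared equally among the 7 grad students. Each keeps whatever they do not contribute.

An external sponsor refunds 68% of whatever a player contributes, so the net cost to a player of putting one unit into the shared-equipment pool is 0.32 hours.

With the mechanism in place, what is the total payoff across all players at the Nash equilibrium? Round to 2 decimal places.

1011.08 hours

With the mechanism, a contributed unit returns (5.6/7) / 0.32 = 2.5000 per unit of net cost to the contributor — now above 1 — so contributing fully is weakly dominant for every player.
At the Nash equilibrium everyone contributes 23. Group total payoff = 7 × (23 × 0.68 + 5.6 × 23) = 1011.08.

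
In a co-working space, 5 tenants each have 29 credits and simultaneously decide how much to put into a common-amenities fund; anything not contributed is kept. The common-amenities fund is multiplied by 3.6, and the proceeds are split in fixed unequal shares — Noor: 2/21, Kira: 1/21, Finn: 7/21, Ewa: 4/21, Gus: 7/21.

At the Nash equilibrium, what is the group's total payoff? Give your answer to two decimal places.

A player with share s gets back 3.6·s per unit contributed, so full contribution is dominant for anyone with s > 1/3.6 = 0.2778 and zero contribution is dominant for anyone below.
Finn and Gus clear that bar, contributing 29 each; the remaining 3 contribute 0. Total contributed: 58.
The common-amenities fund pays out 3.6 × 58 = 208.80 in total (split across the unequal shares, but the aggregate is all that matters for the group sum).
The 3 free-riders keep 29 each, adding 87. Group total = 87 + 208.80 = 295.80.

295.80 credits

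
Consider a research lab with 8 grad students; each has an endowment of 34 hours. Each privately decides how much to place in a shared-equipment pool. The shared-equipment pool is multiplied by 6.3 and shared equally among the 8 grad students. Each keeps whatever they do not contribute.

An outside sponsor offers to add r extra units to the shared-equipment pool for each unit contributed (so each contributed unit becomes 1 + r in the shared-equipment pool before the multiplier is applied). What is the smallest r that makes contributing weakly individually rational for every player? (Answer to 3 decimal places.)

0.270

With matching at rate r, one contributed unit becomes (1 + r) in the shared-equipment pool and returns 6.3 × (1 + r) / 8 to the contributor.
Setting this equal to 1: 1 + r = 8/6.3 = 1.2698.
So the minimum matching rate is r = 1.2698 − 1 = 0.270.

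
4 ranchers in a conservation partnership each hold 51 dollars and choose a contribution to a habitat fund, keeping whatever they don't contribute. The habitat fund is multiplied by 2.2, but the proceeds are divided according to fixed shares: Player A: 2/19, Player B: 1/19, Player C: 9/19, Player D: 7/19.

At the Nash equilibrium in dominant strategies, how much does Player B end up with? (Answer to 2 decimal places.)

56.91 dollars

Player j's private return per contributed unit is 2.2 × (j's share). Contributing is weakly dominant for j when that share is at least 1/2.2 = 0.4545, and contributing 0 is dominant otherwise.
Only Player C (9/19) clears that bar, contributing 51; the remaining 3 contribute 0. Total contributed: 51.
Player B keeps 51 and receives 2.2 × 51 × 1/19 = 5.91 from the habitat fund, for a payoff of 56.91.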